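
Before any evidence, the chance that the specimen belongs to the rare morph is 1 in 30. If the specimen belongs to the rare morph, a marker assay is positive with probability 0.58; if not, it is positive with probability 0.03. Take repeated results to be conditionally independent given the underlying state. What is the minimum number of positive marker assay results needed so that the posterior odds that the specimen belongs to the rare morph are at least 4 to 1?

Prior odds: (1/30) ÷ (29/30) = 1/29.
Likelihood ratio of a positive = 0.58/0.03 = 58/3.
Target odds = 4.
Require (58/3)ⁿ ≥ 4 ÷ (1/29) = 116.
(58/3)¹ = 58/3 falls short of 116 but (58/3)² = 3364/9 reaches it, so n = 2.

2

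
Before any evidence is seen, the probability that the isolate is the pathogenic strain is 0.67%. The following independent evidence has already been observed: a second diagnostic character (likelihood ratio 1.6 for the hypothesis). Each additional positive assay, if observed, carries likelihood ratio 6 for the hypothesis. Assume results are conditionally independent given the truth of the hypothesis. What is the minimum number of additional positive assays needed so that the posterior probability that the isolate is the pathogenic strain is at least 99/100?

6

Prior odds = 0.0067/0.9933 = 67/9933.
Bayes factor of the evidence already in hand = 1.6.
Odds after that evidence = (67/9933) × 1.6 = 536/49665.
Target odds = 0.99/0.01 = 99.
Need 6ⁿ ≥ 99 ÷ (536/49665) = 4916835/536.
6⁵ = 7776 falls short of 4916835/536 but 6⁶ = 46656 reaches it, so n = 6.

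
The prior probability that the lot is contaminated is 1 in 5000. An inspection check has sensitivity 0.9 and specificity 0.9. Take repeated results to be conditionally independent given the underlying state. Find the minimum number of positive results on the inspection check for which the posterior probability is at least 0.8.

Prior odds: 0.0002 ÷ 0.9998 = 1/4999.
False-positive rate = 1 − 0.9 = 0.1; likelihood ratio of a positive = 0.9/0.1 = 9.
Target odds: 0.8 ÷ 0.2 = 4.
Require 9ⁿ ≥ 4 ÷ (1/4999) = 19996.
9⁴ = 6561 falls short of 19996 but 9⁵ = 59049 reaches it, so n = 5.

5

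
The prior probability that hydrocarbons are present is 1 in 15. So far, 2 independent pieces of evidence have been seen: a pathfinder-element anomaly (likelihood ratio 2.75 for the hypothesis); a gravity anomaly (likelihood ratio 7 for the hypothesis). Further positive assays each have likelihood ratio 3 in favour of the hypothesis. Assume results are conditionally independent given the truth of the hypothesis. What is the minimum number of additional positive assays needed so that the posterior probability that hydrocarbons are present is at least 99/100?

Prior odds = (1/15)/(14/15) = 1/14.
Combined Bayes factor of the evidence already in hand = 2.75 × 7 = 19.25.
Odds after that evidence = (1/14) × 19.25 = 1.375.
Target odds = 0.99/0.01 = 99.
Need 3ⁿ ≥ 99 ÷ 1.375 = 72.
3³ = 27 falls short of 72 but 3⁴ = 81 reaches it, so n = 4.

4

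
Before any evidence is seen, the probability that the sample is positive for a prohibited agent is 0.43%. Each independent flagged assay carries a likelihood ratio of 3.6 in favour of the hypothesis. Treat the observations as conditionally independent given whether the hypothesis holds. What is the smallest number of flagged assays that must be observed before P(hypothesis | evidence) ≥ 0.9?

6

Prior odds: 0.0043 ÷ 0.9957 = 43/9957.
Likelihood ratio per flagged assay = 3.6.
Target posterior odds = 0.9/0.1 = 9.
Require 3.6ⁿ ≥ 9 ÷ (43/9957) = 89613/43.
3.6⁵ = 604.66176 falls short of 89613/43 but 3.6⁶ = 34012224/15625 reaches it, so n = 6.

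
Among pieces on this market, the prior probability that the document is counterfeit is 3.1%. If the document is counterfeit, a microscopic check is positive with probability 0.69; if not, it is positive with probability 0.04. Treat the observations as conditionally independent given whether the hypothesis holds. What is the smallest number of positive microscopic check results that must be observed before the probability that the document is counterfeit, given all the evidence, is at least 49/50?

Prior odds = 0.031/0.969 = 31/969.
Likelihood ratio of a positive = 0.69/0.04 = 17.25.
Target odds: 0.98 ÷ 0.02 = 49.
Need (31/969) × 17.25ⁿ ≥ 49, i.e. 17.25ⁿ ≥ 47481/31.
17.25² = 297.5625 falls short of 47481/31 but 17.25³ = 5132.953125 reaches it, so n = 3.

3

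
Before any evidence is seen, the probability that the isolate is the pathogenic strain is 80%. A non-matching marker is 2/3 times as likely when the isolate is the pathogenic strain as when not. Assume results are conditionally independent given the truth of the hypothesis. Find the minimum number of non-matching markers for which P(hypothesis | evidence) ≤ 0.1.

Prior odds: 0.8 ÷ 0.2 = 4.
Likelihood ratio per non-matching marker = 2/3.
Target odds: 0.1 ÷ 0.9 = 1/9.
Need 4 × (2/3)ⁿ ≤ 1/9, i.e. (2/3)ⁿ ≤ 1/36.
(2/3)⁸ = 256/6561 is still above 1/36 but (2/3)⁹ = 512/19683 is at or below it, so n = 9.

9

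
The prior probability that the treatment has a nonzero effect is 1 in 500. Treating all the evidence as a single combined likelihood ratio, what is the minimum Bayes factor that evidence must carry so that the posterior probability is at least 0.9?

Prior odds = 0.002/0.998 = 1/499.
Target odds = 0.9/0.1 = 9.
Required Bayes factor = 9 ÷ (1/499) = 4491.

4491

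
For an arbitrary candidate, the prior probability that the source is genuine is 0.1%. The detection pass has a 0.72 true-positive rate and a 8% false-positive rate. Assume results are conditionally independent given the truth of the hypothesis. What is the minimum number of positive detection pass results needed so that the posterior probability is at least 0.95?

5

Prior odds = 0.001/0.999 = 1/999.
Likelihood ratio of a positive result = 0.72/0.08 = 9.
Target posterior odds = 0.95/0.05 = 19.
Need (1/999) × 9ⁿ ≥ 19, i.e. 9ⁿ ≥ 18981.
9⁴ = 6561 falls short of 18981 but 9⁵ = 59049 reaches it, so n = 5.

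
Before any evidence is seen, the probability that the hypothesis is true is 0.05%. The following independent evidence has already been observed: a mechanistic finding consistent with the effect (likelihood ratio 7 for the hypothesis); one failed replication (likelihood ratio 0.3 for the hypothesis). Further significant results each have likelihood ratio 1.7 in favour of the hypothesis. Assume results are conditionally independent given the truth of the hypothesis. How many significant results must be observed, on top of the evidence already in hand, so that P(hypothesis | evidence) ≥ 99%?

22

Prior odds = 0.0005/0.9995 = 1/1999.
Combined Bayes factor of the evidence already in hand = 7 × 0.3 = 2.1.
Odds after that evidence = (1/1999) × 2.1 = 21/19990.
Target odds = 0.99/0.01 = 99.
Need 1.7ⁿ ≥ 99 ÷ (21/19990) = 659670/7.
1.7²¹ ≈69091.9 falls short of 659670/7 but 1.7²² ≈117456 reaches it, so n = 22.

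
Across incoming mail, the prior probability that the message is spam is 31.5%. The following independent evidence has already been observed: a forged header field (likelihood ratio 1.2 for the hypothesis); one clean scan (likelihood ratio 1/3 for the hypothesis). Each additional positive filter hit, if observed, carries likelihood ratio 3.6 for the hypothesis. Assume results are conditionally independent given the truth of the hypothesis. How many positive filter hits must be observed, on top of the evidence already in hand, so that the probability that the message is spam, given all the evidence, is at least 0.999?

7

Prior odds = 0.315/0.685 = 63/137.
Combined Bayes factor of the evidence already in hand = 1.2 × (1/3) = 0.4.
Odds after that evidence = (63/137) × 0.4 = 126/685.
Target odds = 0.999/0.001 = 999.
Need 3.6ⁿ ≥ 999 ÷ (126/685) = 76035/14.
3.6⁶ = 34012224/15625 falls short of 76035/14 but 3.6⁷ = 612220032/78125 reaches it, so n = 7.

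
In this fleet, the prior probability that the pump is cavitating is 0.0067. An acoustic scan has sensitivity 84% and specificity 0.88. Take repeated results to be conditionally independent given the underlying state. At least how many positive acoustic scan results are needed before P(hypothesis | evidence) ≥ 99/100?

5

Prior odds = 0.0067/0.9933 = 67/9933.
False-positive rate = 1 − 0.88 = 0.12; likelihood ratio of a positive = 0.84/0.12 = 7.
Target odds: 0.99 ÷ 0.01 = 99.
Require 7ⁿ ≥ 99 ÷ (67/9933) = 983367/67.
7⁴ = 2401 falls short of 983367/67 but 7⁵ = 16807 reaches it, so n = 5.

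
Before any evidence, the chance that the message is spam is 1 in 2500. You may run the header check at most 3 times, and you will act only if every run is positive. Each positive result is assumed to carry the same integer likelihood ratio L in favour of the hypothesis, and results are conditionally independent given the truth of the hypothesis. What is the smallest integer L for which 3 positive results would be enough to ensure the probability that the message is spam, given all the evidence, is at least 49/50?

Prior odds = 0.0004/0.9996 = 1/2499.
Target odds = 0.98/0.02 = 49.
Need L³ ≥ 49 ÷ (1/2499) = 122451.
49³ = 117649 < 122451 ≤ 125000 = 50³, so L = 50.

50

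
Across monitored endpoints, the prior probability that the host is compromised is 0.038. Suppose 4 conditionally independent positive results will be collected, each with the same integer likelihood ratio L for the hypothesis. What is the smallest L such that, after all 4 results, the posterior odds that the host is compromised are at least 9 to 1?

4

Prior odds = 0.038/0.962 = 19/481.
Target odds = 9.
Need L⁴ ≥ 9 ÷ (19/481) = 4329/19.
3⁴ = 81 < 4329/19 ≤ 256 = 4⁴, so L = 4.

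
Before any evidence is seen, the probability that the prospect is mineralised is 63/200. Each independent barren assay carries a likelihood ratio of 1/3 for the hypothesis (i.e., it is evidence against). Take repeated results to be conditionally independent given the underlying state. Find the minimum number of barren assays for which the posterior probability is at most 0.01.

Prior odds: 0.315 ÷ 0.685 = 63/137.
Likelihood ratio per barren assay = 1/3.
Target odds: 0.01 ÷ 0.99 = 1/99.
Need (63/137) × (1/3)ⁿ ≤ 1/99, i.e. (1/3)ⁿ ≤ 137/6237.
(1/3)³ = 1/27 is still above 137/6237 but (1/3)⁴ = 1/81 is at or below it, so n = 4.

4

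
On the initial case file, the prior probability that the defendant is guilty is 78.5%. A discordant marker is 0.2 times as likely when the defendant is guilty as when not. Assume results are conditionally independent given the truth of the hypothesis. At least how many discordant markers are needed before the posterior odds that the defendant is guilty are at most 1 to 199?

Prior odds: 0.785 ÷ 0.215 = 157/43.
Likelihood ratio per discordant marker = 0.2.
Target odds = 1/199.
Require 0.2ⁿ ≤ 1/199 ÷ (157/43) = 43/31243.
0.2⁴ = 0.0016 is still above 43/31243 but 0.2⁵ = 0.00032 is at or below it, so n = 5.

5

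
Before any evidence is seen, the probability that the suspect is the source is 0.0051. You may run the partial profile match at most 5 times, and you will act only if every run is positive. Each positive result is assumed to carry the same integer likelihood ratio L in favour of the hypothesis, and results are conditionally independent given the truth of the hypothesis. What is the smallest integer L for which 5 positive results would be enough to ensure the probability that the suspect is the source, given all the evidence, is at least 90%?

5

Prior odds = 0.0051/0.9949 = 51/9949.
Target odds = 0.9/0.1 = 9.
Need L⁵ ≥ 9 ÷ (51/9949) = 29847/17.
4⁵ = 1024 < 29847/17 ≤ 3125 = 5⁵, so L = 5.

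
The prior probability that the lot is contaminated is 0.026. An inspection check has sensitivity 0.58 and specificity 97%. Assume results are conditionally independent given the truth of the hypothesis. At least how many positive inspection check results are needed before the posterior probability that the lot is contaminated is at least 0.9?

2

Prior odds = 0.026/0.974 = 13/487.
False-positive rate = 1 − 0.97 = 0.03; likelihood ratio of a positive = 0.58/0.03 = 58/3.
Target odds: 0.9 ÷ 0.1 = 9.
Need (13/487) × (58/3)ⁿ ≥ 9, i.e. (58/3)ⁿ ≥ 4383/13.
(58/3)¹ = 58/3 falls short of 4383/13 but (58/3)² = 3364/9 reaches it, so n = 2.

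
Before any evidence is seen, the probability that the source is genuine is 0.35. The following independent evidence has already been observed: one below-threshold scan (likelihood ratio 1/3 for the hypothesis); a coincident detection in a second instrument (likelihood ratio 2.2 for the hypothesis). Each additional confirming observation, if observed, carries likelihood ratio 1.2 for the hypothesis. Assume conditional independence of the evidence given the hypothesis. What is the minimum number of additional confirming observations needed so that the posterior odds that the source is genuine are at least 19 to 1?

Prior odds = 0.35/0.65 = 7/13.
Combined Bayes factor of the evidence already in hand = (1/3) × 2.2 = 11/15.
Odds after that evidence = (7/13) × 11/15 = 77/195.
Target odds = 19.
Need 1.2ⁿ ≥ 19 ÷ (77/195) = 3705/77.
1.2²¹ ≈46.0051 falls short of 3705/77 but 1.2²² ≈55.2061 reaches it, so n = 22.

22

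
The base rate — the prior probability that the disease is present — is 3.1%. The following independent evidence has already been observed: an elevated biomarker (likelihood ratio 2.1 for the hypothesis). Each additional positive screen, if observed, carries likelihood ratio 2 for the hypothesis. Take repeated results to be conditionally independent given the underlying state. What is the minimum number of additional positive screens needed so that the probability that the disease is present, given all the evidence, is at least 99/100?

Prior odds = 0.031/0.969 = 31/969.
Bayes factor of the evidence already in hand = 2.1.
Odds after that evidence = (31/969) × 2.1 = 217/3230.
Target odds = 0.99/0.01 = 99.
Need 2ⁿ ≥ 99 ÷ (217/3230) = 319770/217.
2¹⁰ = 1024 falls short of 319770/217 but 2¹¹ = 2048 reaches it, so n = 11.

11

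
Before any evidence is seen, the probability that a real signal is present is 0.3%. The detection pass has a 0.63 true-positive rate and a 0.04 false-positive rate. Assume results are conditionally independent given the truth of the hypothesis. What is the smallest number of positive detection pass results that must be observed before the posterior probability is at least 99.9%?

5

Prior odds: 0.003 ÷ 0.997 = 3/997.
Likelihood ratio of a positive result = 0.63/0.04 = 15.75.
Target odds: 0.999 ÷ 0.001 = 999.
Require 15.75ⁿ ≥ 999 ÷ (3/997) = 332001.
15.75⁴ = 15752961/256 falls short of 332001 but 15.75⁵ = 992436543/1024 reaches it, so n = 5.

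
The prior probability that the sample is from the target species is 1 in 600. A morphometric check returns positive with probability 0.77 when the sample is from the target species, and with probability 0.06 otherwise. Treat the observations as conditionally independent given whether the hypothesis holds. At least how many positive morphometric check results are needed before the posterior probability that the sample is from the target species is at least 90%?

Prior odds = (1/600)/(599/600) = 1/599.
Likelihood ratio of a positive result = 0.77/0.06 = 77/6.
Target odds: 0.9 ÷ 0.1 = 9.
Need (1/599) × (77/6)ⁿ ≥ 9, i.e. (77/6)ⁿ ≥ 5391.
(77/6)³ = 456533/216 falls short of 5391 but (77/6)⁴ = 35153041/1296 reaches it, so n = 4.

4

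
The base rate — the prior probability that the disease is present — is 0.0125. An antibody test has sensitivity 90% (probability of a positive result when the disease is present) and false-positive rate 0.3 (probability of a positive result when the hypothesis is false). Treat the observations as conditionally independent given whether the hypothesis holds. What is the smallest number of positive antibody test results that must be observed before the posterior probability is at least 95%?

7

Prior odds: 0.0125 ÷ 0.9875 = 1/79.
Likelihood ratio of a positive result = 0.9/0.3 = 3.
Target odds: 0.95 ÷ 0.05 = 19.
Need (1/79) × 3ⁿ ≥ 19, i.e. 3ⁿ ≥ 1501.
3⁶ = 729 falls short of 1501 but 3⁷ = 2187 reaches it, so n = 7.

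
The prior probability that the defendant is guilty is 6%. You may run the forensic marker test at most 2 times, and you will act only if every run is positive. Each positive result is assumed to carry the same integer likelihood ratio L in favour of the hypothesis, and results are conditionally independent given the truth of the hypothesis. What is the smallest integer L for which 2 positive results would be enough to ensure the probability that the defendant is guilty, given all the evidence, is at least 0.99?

40

Prior odds = 0.06/0.94 = 3/47.
Target odds = 0.99/0.01 = 99.
Need L² ≥ 99 ÷ (3/47) = 1551.
39² = 1521 < 1551 ≤ 1600 = 40², so L = 40.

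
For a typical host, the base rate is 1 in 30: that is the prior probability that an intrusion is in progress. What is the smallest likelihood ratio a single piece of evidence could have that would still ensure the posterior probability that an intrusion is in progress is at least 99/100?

2871

Prior odds = (1/30)/(29/30) = 1/29.
Target odds = 0.99/0.01 = 99.
Required Bayes factor = 99 ÷ (1/29) = 2871.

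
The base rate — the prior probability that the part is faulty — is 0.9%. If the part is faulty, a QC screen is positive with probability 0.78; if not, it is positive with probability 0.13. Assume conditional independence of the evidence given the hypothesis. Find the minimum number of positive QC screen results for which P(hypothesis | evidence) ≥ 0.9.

Prior odds = 0.009/0.991 = 9/991.
Likelihood ratio of a positive = 0.78/0.13 = 6.
Target odds: 0.9 ÷ 0.1 = 9.
Need (9/991) × 6ⁿ ≥ 9, i.e. 6ⁿ ≥ 991.
6³ = 216 falls short of 991 but 6⁴ = 1296 reaches it, so n = 4.

4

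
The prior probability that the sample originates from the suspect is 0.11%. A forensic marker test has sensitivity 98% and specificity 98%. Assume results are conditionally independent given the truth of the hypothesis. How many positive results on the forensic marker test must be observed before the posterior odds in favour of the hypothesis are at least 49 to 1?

Prior odds: 0.0011 ÷ 0.9989 = 11/9989.
False-positive rate = 1 − 0.98 = 0.02; likelihood ratio of a positive = 0.98/0.02 = 49.
Target odds = 49.
Require 49ⁿ ≥ 49 ÷ (11/9989) = 489461/11.
49² = 2401 falls short of 489461/11 but 49³ = 117649 reaches it, so n = 3.

3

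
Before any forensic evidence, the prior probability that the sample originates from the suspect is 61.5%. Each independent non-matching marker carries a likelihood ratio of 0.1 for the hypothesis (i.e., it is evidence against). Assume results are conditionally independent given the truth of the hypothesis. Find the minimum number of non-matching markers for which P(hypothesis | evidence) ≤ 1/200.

3

Prior odds: 0.615 ÷ 0.385 = 123/77.
Likelihood ratio per non-matching marker = 0.1.
Target posterior odds = 0.005/0.995 = 1/199.
Require 0.1ⁿ ≤ 1/199 ÷ (123/77) = 77/24477.
0.1² = 0.01 is still above 77/24477 but 0.1³ = 0.001 is at or below it, so n = 3.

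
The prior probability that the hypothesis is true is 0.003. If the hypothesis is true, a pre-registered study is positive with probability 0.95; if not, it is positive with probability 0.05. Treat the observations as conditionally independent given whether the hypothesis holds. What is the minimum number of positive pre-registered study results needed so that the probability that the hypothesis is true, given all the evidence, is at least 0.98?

4

Prior odds: 0.003 ÷ 0.997 = 3/997.
Likelihood ratio of a positive = 0.95/0.05 = 19.
Target posterior odds = 0.98/0.02 = 49.
Need (3/997) × 19ⁿ ≥ 49, i.e. 19ⁿ ≥ 48853/3.
19³ = 6859 falls short of 48853/3 but 19⁴ = 130321 reaches it, so n = 4.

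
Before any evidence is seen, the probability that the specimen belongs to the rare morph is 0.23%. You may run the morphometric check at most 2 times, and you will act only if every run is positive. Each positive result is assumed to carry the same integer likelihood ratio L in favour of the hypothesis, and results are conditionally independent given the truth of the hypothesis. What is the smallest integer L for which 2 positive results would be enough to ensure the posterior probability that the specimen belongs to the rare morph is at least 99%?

208

Prior odds = 0.0023/0.9977 = 23/9977.
Target odds = 0.99/0.01 = 99.
Need L² ≥ 99 ÷ (23/9977) = 987723/23.
207² = 42849 < 987723/23 ≤ 43264 = 208², so L = 208.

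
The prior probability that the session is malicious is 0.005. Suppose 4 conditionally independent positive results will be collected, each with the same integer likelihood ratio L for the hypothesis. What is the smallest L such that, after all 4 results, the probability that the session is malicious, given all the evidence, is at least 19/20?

Prior odds = 0.005/0.995 = 1/199.
Target odds = 0.95/0.05 = 19.
Need L⁴ ≥ 19 ÷ (1/199) = 3781.
7⁴ = 2401 < 3781 ≤ 4096 = 8⁴, so L = 8.

8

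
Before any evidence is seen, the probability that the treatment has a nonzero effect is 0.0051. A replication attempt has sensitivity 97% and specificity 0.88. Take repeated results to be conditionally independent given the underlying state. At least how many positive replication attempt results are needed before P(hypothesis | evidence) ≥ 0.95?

Prior odds: 0.0051 ÷ 0.9949 = 51/9949.
False-positive rate = 1 − 0.88 = 0.12; likelihood ratio of a positive = 0.97/0.12 = 97/12.
Target posterior odds = 0.95/0.05 = 19.
Require (97/12)ⁿ ≥ 19 ÷ (51/9949) = 189031/51.
(97/12)³ = 912673/1728 falls short of 189031/51 but (97/12)⁴ = 88529281/20736 reaches it, so n = 4.

4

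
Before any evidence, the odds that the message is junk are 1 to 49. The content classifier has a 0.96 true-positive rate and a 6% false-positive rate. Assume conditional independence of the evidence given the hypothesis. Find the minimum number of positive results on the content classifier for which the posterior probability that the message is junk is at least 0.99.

4

Prior odds = 1/49.
Likelihood ratio of a positive result = 0.96/0.06 = 16.
Target odds: 0.99 ÷ 0.01 = 99.
Need (1/49) × 16ⁿ ≥ 99, i.e. 16ⁿ ≥ 4851.
16³ = 4096 falls short of 4851 but 16⁴ = 65536 reaches it, so n = 4.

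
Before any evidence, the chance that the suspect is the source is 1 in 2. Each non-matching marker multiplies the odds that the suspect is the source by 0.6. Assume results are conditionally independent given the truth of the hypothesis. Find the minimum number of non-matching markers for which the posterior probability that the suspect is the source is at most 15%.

Prior odds: 0.5 ÷ 0.5 = 1.
Likelihood ratio per non-matching marker = 0.6.
Target posterior odds = 0.15/0.85 = 3/17.
Need 1 × 0.6ⁿ ≤ 3/17, i.e. 0.6ⁿ ≤ 3/17.
0.6³ = 0.216 is still above 3/17 but 0.6⁴ = 0.1296 is at or below it, so n = 4.

4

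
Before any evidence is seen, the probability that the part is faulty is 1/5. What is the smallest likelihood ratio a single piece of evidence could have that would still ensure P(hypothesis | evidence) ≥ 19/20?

76

Prior odds = 0.2/0.8 = 0.25.
Target odds = 0.95/0.05 = 19.
Required Bayes factor = 19 ÷ 0.25 = 76.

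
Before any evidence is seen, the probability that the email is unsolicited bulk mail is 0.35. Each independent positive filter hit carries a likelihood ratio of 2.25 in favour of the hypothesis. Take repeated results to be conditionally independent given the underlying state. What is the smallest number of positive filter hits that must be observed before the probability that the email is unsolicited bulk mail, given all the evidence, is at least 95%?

Prior odds = 0.35/0.65 = 7/13.
Likelihood ratio per positive filter hit = 2.25.
Target odds: 0.95 ÷ 0.05 = 19.
Need (7/13) × 2.25ⁿ ≥ 19, i.e. 2.25ⁿ ≥ 247/7.
2.25⁴ = 25.62890625 falls short of 247/7 but 2.25⁵ = 59049/1024 reaches it, so n = 5.

5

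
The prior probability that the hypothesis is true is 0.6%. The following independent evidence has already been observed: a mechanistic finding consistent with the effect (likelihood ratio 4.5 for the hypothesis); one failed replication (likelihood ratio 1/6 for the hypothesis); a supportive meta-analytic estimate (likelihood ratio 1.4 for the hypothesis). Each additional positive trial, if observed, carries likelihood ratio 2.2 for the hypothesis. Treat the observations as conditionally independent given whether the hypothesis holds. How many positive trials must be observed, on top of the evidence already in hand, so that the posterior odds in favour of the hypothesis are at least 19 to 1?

Prior odds = 0.006/0.994 = 3/497.
Combined Bayes factor of the evidence already in hand = 4.5 × (1/6) × 1.4 = 1.05.
Odds after that evidence = (3/497) × 1.05 = 9/1420.
Target odds = 19.
Need 2.2ⁿ ≥ 19 ÷ (9/1420) = 26980/9.
2.2¹⁰ ≈2655.99 falls short of 26980/9 but 2.2¹¹ ≈5843.18 reaches it, so n = 11.

11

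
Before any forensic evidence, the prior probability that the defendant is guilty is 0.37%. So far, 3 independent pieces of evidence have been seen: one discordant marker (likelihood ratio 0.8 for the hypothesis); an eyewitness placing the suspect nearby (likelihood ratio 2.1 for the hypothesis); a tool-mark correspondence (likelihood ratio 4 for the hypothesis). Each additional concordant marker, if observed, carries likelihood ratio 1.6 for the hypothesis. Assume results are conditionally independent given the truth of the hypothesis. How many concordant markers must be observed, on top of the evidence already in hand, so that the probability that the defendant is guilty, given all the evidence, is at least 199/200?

Prior odds = 0.0037/0.9963 = 37/9963.
Combined Bayes factor of the evidence already in hand = 0.8 × 2.1 × 4 = 6.72.
Odds after that evidence = (37/9963) × 6.72 = 2072/83025.
Target odds = 0.995/0.005 = 199.
Need 1.6ⁿ ≥ 199 ÷ (2072/83025) = 16521975/2072.
1.6¹⁹ ≈7555.79 falls short of 16521975/2072 but 1.6²⁰ ≈12089.3 reaches it, so n = 20.

20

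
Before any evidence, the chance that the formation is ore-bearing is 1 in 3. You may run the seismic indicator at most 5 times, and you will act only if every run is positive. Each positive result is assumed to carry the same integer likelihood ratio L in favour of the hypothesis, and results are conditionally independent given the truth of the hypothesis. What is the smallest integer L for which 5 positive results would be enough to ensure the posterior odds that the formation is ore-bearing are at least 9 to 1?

Prior odds = (1/3)/(2/3) = 0.5.
Target odds = 9.
Need L⁵ ≥ 9 ÷ 0.5 = 18.
1⁵ = 1 < 18 ≤ 32 = 2⁵, so L = 2.

2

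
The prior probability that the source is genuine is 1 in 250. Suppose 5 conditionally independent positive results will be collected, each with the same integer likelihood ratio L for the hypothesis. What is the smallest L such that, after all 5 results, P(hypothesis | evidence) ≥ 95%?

6

Prior odds = 0.004/0.996 = 1/249.
Target odds = 0.95/0.05 = 19.
Need L⁵ ≥ 19 ÷ (1/249) = 4731.
5⁵ = 3125 < 4731 ≤ 7776 = 6⁵, so L = 6.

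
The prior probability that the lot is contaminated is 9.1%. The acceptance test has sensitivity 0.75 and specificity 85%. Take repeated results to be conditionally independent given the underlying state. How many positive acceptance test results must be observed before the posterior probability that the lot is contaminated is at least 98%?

4

Prior odds = 0.091/0.909 = 91/909.
False-positive rate = 1 − 0.85 = 0.15; likelihood ratio of a positive = 0.75/0.15 = 5.
Target odds: 0.98 ÷ 0.02 = 49.
Need (91/909) × 5ⁿ ≥ 49, i.e. 5ⁿ ≥ 6363/13.
5³ = 125 falls short of 6363/13 but 5⁴ = 625 reaches it, so n = 4.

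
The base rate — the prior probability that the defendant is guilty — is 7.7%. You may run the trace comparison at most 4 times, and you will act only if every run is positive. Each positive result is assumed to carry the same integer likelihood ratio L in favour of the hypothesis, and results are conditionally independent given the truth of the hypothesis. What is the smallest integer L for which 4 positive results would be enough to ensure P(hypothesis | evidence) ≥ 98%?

Prior odds = 0.077/0.923 = 77/923.
Target odds = 0.98/0.02 = 49.
Need L⁴ ≥ 49 ÷ (77/923) = 6461/11.
4⁴ = 256 < 6461/11 ≤ 625 = 5⁴, so L = 5.

5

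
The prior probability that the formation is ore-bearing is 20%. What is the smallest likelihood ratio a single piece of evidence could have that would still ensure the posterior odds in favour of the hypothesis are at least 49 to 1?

Prior odds = 0.2/0.8 = 0.25.
Target odds = 49.
Required Bayes factor = 49 ÷ 0.25 = 196.

196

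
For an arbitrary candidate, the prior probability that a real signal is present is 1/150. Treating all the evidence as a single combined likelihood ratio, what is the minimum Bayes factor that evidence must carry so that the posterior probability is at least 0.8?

Prior odds = (1/150)/(149/150) = 1/149.
Target odds = 0.8/0.2 = 4.
Required Bayes factor = 4 ÷ (1/149) = 596.

596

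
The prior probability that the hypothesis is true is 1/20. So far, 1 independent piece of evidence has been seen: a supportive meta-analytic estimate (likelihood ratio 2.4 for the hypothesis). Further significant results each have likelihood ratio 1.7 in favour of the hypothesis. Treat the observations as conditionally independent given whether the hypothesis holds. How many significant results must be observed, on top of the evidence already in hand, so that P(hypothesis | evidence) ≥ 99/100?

13

Prior odds = 0.05/0.95 = 1/19.
Bayes factor of the evidence already in hand = 2.4.
Odds after that evidence = (1/19) × 2.4 = 12/95.
Target odds = 0.99/0.01 = 99.
Need 1.7ⁿ ≥ 99 ÷ (12/95) = 783.75.
1.7¹² ≈582.622 falls short of 783.75 but 1.7¹³ ≈990.458 reaches it, so n = 13.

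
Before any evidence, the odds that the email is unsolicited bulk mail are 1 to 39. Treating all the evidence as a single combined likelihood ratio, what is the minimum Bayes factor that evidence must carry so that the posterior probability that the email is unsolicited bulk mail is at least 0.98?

Prior odds = 1/39.
Target odds = 0.98/0.02 = 49.
Required Bayes factor = 49 ÷ (1/39) = 1911.

1911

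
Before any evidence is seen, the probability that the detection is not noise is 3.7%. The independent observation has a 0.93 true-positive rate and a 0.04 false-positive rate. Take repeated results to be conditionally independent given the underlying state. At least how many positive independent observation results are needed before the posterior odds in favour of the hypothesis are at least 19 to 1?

Prior odds = 0.037/0.963 = 37/963.
Likelihood ratio of a positive result = 0.93/0.04 = 23.25.
Target odds = 19.
Require 23.25ⁿ ≥ 19 ÷ (37/963) = 18297/37.
23.25¹ = 23.25 falls short of 18297/37 but 23.25² = 540.5625 reaches it, so n = 2.

2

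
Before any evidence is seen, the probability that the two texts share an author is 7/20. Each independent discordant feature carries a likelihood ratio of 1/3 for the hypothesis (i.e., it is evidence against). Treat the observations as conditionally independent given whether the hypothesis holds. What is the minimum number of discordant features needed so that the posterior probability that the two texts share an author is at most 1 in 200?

Prior odds: 0.35 ÷ 0.65 = 7/13.
Likelihood ratio per discordant feature = 1/3.
Target posterior odds = 0.005/0.995 = 1/199.
Need (7/13) × (1/3)ⁿ ≤ 1/199, i.e. (1/3)ⁿ ≤ 13/1393.
(1/3)⁴ = 1/81 is still above 13/1393 but (1/3)⁵ = 1/243 is at or below it, so n = 5.

5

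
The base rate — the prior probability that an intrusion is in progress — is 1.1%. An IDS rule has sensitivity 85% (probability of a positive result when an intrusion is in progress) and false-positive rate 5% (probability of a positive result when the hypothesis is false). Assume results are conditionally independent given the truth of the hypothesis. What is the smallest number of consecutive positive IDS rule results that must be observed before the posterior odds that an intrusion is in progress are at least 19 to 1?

Prior odds = 0.011/0.989 = 11/989.
Likelihood ratio of a positive result = 0.85/0.05 = 17.
Target odds = 19.
Need (11/989) × 17ⁿ ≥ 19, i.e. 17ⁿ ≥ 18791/11.
17² = 289 falls short of 18791/11 but 17³ = 4913 reaches it, so n = 3.

3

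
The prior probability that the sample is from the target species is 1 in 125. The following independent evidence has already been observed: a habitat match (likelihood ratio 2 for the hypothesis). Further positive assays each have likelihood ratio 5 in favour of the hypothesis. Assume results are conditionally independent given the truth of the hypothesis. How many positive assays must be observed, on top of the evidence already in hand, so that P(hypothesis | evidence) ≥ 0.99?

Prior odds = 0.008/0.992 = 1/124.
Bayes factor of the evidence already in hand = 2.
Odds after that evidence = (1/124) × 2 = 1/62.
Target odds = 0.99/0.01 = 99.
Need 5ⁿ ≥ 99 ÷ (1/62) = 6138.
5⁵ = 3125 falls short of 6138 but 5⁶ = 15625 reaches it, so n = 6.

6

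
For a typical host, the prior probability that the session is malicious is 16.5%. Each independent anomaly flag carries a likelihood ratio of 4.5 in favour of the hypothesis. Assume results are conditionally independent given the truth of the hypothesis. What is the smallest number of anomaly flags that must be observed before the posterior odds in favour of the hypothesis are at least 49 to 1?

4

Prior odds = 0.165/0.835 = 33/167.
Likelihood ratio per anomaly flag = 4.5.
Target odds = 49.
Need (33/167) × 4.5ⁿ ≥ 49, i.e. 4.5ⁿ ≥ 8183/33.
4.5³ = 91.125 falls short of 8183/33 but 4.5⁴ = 410.0625 reaches it, so n = 4.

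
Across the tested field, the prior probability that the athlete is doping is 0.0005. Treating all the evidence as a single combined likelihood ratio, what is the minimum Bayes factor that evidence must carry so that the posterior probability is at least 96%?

47976

Prior odds = 0.0005/0.9995 = 1/1999.
Target odds = 0.96/0.04 = 24.
Required Bayes factor = 24 ÷ (1/1999) = 47976.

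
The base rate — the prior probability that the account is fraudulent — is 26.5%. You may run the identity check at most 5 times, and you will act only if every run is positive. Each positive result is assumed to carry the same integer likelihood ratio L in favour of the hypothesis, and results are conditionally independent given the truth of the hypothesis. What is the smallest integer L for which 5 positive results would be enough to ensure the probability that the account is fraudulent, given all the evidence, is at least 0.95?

Prior odds = 0.265/0.735 = 53/147.
Target odds = 0.95/0.05 = 19.
Need L⁵ ≥ 19 ÷ (53/147) = 2793/53.
2⁵ = 32 < 2793/53 ≤ 243 = 3⁵, so L = 3.

3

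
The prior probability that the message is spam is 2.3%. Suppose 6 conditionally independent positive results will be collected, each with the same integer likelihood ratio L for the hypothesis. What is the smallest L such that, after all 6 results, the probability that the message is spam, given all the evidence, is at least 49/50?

Prior odds = 0.023/0.977 = 23/977.
Target odds = 0.98/0.02 = 49.
Need L⁶ ≥ 49 ÷ (23/977) = 47873/23.
3⁶ = 729 < 47873/23 ≤ 4096 = 4⁶, so L = 4.

4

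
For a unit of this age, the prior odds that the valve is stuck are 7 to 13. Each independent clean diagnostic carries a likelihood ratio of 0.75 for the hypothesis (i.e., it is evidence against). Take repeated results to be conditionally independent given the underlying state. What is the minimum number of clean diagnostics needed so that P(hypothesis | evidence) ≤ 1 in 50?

12

Prior odds = 7/13.
Likelihood ratio per clean diagnostic = 0.75.
Target odds: 0.02 ÷ 0.98 = 1/49.
Require 0.75ⁿ ≤ 1/49 ÷ (7/13) = 13/343.
0.75¹¹ = 177147/4194304 is still above 13/343 but 0.75¹² = 531441/16777216 is at or below it, so n = 12.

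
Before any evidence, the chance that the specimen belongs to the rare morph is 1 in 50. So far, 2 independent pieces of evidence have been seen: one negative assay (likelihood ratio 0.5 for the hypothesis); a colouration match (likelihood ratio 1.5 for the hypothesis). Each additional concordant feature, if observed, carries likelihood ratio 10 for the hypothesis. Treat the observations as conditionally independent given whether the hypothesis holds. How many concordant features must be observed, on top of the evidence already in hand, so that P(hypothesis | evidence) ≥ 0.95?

Prior odds = 0.02/0.98 = 1/49.
Combined Bayes factor of the evidence already in hand = 0.5 × 1.5 = 0.75.
Odds after that evidence = (1/49) × 0.75 = 3/196.
Target odds = 0.95/0.05 = 19.
Need 10ⁿ ≥ 19 ÷ (3/196) = 3724/3.
10³ = 1000 falls short of 3724/3 but 10⁴ = 10000 reaches it, so n = 4.

4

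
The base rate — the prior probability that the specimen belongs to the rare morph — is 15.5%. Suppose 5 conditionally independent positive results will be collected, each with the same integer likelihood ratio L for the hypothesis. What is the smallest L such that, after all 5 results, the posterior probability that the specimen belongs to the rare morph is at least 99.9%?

Prior odds = 0.155/0.845 = 31/169.
Target odds = 0.999/0.001 = 999.
Need L⁵ ≥ 999 ÷ (31/169) = 168831/31.
5⁵ = 3125 < 168831/31 ≤ 7776 = 6⁵, so L = 6.

6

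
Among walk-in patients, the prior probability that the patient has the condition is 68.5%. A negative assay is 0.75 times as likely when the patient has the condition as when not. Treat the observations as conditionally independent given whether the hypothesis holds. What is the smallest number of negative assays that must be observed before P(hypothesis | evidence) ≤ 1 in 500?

25

Prior odds = 0.685/0.315 = 137/63.
Likelihood ratio per negative assay = 0.75.
Target posterior odds = 0.002/0.998 = 1/499.
Need (137/63) × 0.75ⁿ ≤ 1/499, i.e. 0.75ⁿ ≤ 63/68363.
0.75²⁴ ≈0.00100339 is still above 63/68363 but 0.75²⁵ ≈0.000752543 is at or below it, so n = 25.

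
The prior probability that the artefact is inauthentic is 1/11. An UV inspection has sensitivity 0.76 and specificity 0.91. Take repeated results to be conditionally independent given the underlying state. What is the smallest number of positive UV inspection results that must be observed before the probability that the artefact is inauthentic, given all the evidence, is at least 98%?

3

Prior odds: (1/11) ÷ (10/11) = 0.1.
False-positive rate = 1 − 0.91 = 0.09; likelihood ratio of a positive = 0.76/0.09 = 76/9.
Target odds: 0.98 ÷ 0.02 = 49.
Need 0.1 × (76/9)ⁿ ≥ 49, i.e. (76/9)ⁿ ≥ 490.
(76/9)² = 5776/81 falls short of 490 but (76/9)³ = 438976/729 reaches it, so n = 3.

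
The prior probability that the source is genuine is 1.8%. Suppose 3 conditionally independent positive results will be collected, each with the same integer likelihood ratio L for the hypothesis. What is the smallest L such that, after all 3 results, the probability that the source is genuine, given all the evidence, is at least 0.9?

Prior odds = 0.018/0.982 = 9/491.
Target odds = 0.9/0.1 = 9.
Need L³ ≥ 9 ÷ (9/491) = 491.
7³ = 343 < 491 ≤ 512 = 8³, so L = 8.

8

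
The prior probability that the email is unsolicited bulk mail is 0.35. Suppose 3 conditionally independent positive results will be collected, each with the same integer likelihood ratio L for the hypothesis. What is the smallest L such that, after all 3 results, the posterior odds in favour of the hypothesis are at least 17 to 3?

Prior odds = 0.35/0.65 = 7/13.
Target odds = 17/3.
Need L³ ≥ 17/3 ÷ (7/13) = 221/21.
2³ = 8 < 221/21 ≤ 27 = 3³, so L = 3.

3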